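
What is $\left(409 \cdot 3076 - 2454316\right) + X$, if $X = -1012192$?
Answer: $-2208424$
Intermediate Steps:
$\left(409 \cdot 3076 - 2454316\right) + X = \left(409 \cdot 3076 - 2454316\right) - 1012192 = \left(1258084 - 2454316\right) - 1012192 = -1196232 - 1012192 = -2208424$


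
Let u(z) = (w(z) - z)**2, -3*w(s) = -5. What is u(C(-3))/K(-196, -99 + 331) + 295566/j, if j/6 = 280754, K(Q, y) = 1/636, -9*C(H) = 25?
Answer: 95233086847/7580358 ≈ 12563.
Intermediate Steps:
w(s) = 5/3 (w(s) = -1/3*(-5) = 5/3)
C(H) = -25/9 (C(H) = -1/9*25 = -25/9)
K(Q, y) = 1/636
j = 1684524 (j = 6*280754 = 1684524)
u(z) = (5/3 - z)**2
u(C(-3))/K(-196, -99 + 331) + 295566/j = ((-5 + 3*(-25/9))**2/9)/(1/636) + 295566/1684524 = ((-5 - 25/3)**2/9)*636 + 295566*(1/1684524) = ((-40/3)**2/9)*636 + 49261/280754 = ((1/9)*(1600/9))*636 + 49261/280754 = (1600/81)*636 + 49261/280754 = 339200/27 + 49261/280754 = 95233086847/7580358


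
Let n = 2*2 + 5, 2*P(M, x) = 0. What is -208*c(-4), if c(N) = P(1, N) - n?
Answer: 1872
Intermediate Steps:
P(M, x) = 0 (P(M, x) = (½)*0 = 0)
n = 9 (n = 4 + 5 = 9)
c(N) = -9 (c(N) = 0 - 1*9 = 0 - 9 = -9)
-208*c(-4) = -208*(-9) = 1872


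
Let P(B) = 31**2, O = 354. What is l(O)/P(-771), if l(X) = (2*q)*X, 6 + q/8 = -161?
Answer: -945888/961 ≈ -984.27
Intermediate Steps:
q = -1336 (q = -48 + 8*(-161) = -48 - 1288 = -1336)
P(B) = 961
l(X) = -2672*X (l(X) = (2*(-1336))*X = -2672*X)
l(O)/P(-771) = -2672*354/961 = -945888*1/961 = -945888/961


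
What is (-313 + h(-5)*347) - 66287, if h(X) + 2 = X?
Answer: -69029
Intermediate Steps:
h(X) = -2 + X
(-313 + h(-5)*347) - 66287 = (-313 + (-2 - 5)*347) - 66287 = (-313 - 7*347) - 66287 = (-313 - 2429) - 66287 = -2742 - 66287 = -69029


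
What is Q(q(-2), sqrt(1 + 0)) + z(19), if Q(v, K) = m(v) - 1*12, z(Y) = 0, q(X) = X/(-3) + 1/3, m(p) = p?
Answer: -11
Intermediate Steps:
q(X) = 1/3 - X/3 (q(X) = X*(-1/3) + 1*(1/3) = -X/3 + 1/3 = 1/3 - X/3)
Q(v, K) = -12 + v (Q(v, K) = v - 1*12 = v - 12 = -12 + v)
Q(q(-2), sqrt(1 + 0)) + z(19) = (-12 + (1/3 - 1/3*(-2))) + 0 = (-12 + (1/3 + 2/3)) + 0 = (-12 + 1) + 0 = -11 + 0 = -11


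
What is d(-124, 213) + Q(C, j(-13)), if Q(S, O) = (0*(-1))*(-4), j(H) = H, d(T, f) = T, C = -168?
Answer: -124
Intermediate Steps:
Q(S, O) = 0 (Q(S, O) = 0*(-4) = 0)
d(-124, 213) + Q(C, j(-13)) = -124 + 0 = -124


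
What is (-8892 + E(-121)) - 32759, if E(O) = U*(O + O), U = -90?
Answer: -19871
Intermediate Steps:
E(O) = -180*O (E(O) = -90*(O + O) = -180*O)
(-8892 + E(-121)) - 32759 = (-8892 - 180*(-121)) - 32759 = (-8892 + 21780) - 32759 = 12888 - 32759 = -19871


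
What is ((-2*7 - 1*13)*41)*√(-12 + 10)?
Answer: -1107*I*√2 ≈ -1565.5*I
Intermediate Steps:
((-2*7 - 1*13)*41)*√(-12 + 10) = ((-14 - 13)*41)*√(-2) = (-27*41)*(I*√2) = -1107*I*√2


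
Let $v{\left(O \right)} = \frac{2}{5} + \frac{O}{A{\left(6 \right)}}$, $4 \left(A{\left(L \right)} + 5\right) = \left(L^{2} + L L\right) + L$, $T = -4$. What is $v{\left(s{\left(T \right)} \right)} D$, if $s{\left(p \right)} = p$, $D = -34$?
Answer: $- \frac{612}{145} \approx -4.2207$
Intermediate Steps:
$A{\left(L \right)} = -5 + \frac{L^{2}}{2} + \frac{L}{4}$ ($A{\left(L \right)} = -5 + \frac{\left(L^{2} + L L\right) + L}{4} = -5 + \frac{\left(L^{2} + L^{2}\right) + L}{4} = -5 + \frac{2 L^{2} + L}{4} = -5 + \frac{L + 2 L^{2}}{4} = -5 + \left(\frac{L^{2}}{2} + \frac{L}{4}\right) = -5 + \frac{L^{2}}{2} + \frac{L}{4}$)
$v{\left(O \right)} = \frac{2}{5} + \frac{2 O}{29}$ ($v{\left(O \right)} = \frac{2}{5} + \frac{O}{-5 + \frac{6^{2}}{2} + \frac{1}{4} \cdot 6} = 2 \cdot \frac{1}{5} + \frac{O}{-5 + \frac{1}{2} \cdot 36 + \frac{3}{2}} = \frac{2}{5} + \frac{O}{-5 + 18 + \frac{3}{2}} = \frac{2}{5} + \frac{O}{\frac{29}{2}} = \frac{2}{5} + O \frac{2}{29} = \frac{2}{5} + \frac{2 O}{29}$)
$v{\left(s{\left(T \right)} \right)} D = \left(\frac{2}{5} + \frac{2}{29} \left(-4\right)\right) \left(-34\right) = \left(\frac{2}{5} - \frac{8}{29}\right) \left(-34\right) = \frac{18}{145} \left(-34\right) = - \frac{612}{145}$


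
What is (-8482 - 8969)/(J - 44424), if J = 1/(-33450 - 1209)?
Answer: 604834209/1539691417 ≈ 0.39283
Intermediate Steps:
J = -1/34659 (J = 1/(-34659) = -1/34659 ≈ -2.8853e-5)
(-8482 - 8969)/(J - 44424) = (-8482 - 8969)/(-1/34659 - 44424) = -17451/(-1539691417/34659) = -17451*(-34659/1539691417) = 604834209/1539691417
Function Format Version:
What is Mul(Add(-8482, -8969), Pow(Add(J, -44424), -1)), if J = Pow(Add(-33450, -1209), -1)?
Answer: Rational(604834209, 1539691417) ≈ 0.39283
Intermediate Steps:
J = Rational(-1, 34659) (J = Pow(-34659, -1) = Rational(-1, 34659) ≈ -2.8853e-5)
Mul(Add(-8482, -8969), Pow(Add(J, -44424), -1)) = Mul(Add(-8482, -8969), Pow(Add(Rational(-1, 34659), -44424), -1)) = Mul(-17451, Pow(Rational(-1539691417, 34659), -1)) = Mul(-17451, Rational(-34659, 1539691417)) = Rational(604834209, 1539691417)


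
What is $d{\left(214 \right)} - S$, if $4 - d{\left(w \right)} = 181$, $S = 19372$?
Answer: $-19549$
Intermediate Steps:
$d{\left(w \right)} = -177$ ($d{\left(w \right)} = 4 - 181 = -177$)
$d{\left(214 \right)} - S = -177 - 19372 = -19549$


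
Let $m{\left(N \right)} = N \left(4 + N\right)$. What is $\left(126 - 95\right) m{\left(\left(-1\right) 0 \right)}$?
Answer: $0$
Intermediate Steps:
$\left(126 - 95\right) m{\left(\left(-1\right) 0 \right)} = \left(126 - 95\right) \left(-1\right) 0 \left(4 - 0\right) = 31 \cdot 0 \left(4 + 0\right) = 31 \cdot 0 \cdot 4 = 31 \cdot 0 = 0$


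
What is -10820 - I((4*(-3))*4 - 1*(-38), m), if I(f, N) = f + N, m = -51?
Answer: -10759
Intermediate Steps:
I(f, N) = N + f
-10820 - I((4*(-3))*4 - 1*(-38), m) = -10820 - (-51 + ((4*(-3))*4 - 1*(-38))) = -10820 - (-51 + (-12*4 + 38)) = -10820 - (-51 + (-48 + 38)) = -10820 - (-51 - 10) = -10820 - 1*(-61) = -10820 + 61 = -10759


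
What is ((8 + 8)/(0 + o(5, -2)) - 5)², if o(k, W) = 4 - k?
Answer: 441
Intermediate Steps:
((8 + 8)/(0 + o(5, -2)) - 5)² = ((8 + 8)/(0 + (4 - 1*5)) - 5)² = (16/(0 + (4 - 5)) - 5)² = (16/(0 - 1) - 5)² = (16/(-1) - 5)² = (16*(-1) - 5)² = (-16 - 5)² = (-21)² = 441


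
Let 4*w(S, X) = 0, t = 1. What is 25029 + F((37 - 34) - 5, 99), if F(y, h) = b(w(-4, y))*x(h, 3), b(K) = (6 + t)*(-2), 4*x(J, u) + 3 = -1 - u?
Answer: 50107/2 ≈ 25054.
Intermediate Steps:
w(S, X) = 0 (w(S, X) = (¼)*0 = 0)
x(J, u) = -1 - u/4 (x(J, u) = -¾ + (-1 - u)/4 = -¾ + (-¼ - u/4) = -1 - u/4)
b(K) = -14 (b(K) = (6 + 1)*(-2) = 7*(-2) = -14)
F(y, h) = 49/2 (F(y, h) = -14*(-1 - ¼*3) = -14*(-1 - ¾) = -14*(-7/4) = 49/2)
25029 + F((37 - 34) - 5, 99) = 25029 + 49/2 = 50107/2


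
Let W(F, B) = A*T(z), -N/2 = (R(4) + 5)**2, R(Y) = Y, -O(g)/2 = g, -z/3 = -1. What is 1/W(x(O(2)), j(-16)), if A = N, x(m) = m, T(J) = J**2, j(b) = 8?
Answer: -1/1458 ≈ -0.00068587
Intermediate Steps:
z = 3 (z = -3*(-1) = 3)
O(g) = -2*g
N = -162 (N = -2*(4 + 5)**2 = -2*9**2 = -2*81 = -162)
A = -162
W(F, B) = -1458 (W(F, B) = -162*3**2 = -162*9 = -1458)
1/W(x(O(2)), j(-16)) = 1/(-1458) = -1/1458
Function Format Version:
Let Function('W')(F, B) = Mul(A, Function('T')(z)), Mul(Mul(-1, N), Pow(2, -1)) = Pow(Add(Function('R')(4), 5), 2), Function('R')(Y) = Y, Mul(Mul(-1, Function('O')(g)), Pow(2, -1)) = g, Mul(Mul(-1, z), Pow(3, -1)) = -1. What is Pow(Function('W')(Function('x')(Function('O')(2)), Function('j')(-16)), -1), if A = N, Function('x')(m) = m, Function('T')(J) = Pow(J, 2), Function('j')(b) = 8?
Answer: Rational(-1, 1458) ≈ -0.00068587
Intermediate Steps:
z = 3 (z = Mul(-3, -1) = 3)
Function('O')(g) = Mul(-2, g)
N = -162 (N = Mul(-2, Pow(Add(4, 5), 2)) = Mul(-2, Pow(9, 2)) = Mul(-2, 81) = -162)
A = -162
Function('W')(F, B) = -1458 (Function('W')(F, B) = Mul(-162, Pow(3, 2)) = Mul(-162, 9) = -1458)
Pow(Function('W')(Function('x')(Function('O')(2)), Function('j')(-16)), -1) = Pow(-1458, -1) = Rational(-1, 1458)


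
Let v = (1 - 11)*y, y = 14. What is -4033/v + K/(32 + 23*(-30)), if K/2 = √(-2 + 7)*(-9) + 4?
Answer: 189471/6580 + 9*√5/329 ≈ 28.856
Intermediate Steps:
K = 8 - 18*√5 (K = 2*(√(-2 + 7)*(-9) + 4) = 2*(√5*(-9) + 4) = 2*(-9*√5 + 4) = 2*(4 - 9*√5) = 8 - 18*√5 ≈ -32.249)
v = -140 (v = (1 - 11)*14 = -10*14 = -140)
-4033/v + K/(32 + 23*(-30)) = -4033/(-140) + (8 - 18*√5)/(32 + 23*(-30)) = -4033*(-1/140) + (8 - 18*√5)/(32 - 690) = 4033/140 + (8 - 18*√5)/(-658) = 4033/140 + (8 - 18*√5)*(-1/658) = 4033/140 + (-4/329 + 9*√5/329) = 189471/6580 + 9*√5/329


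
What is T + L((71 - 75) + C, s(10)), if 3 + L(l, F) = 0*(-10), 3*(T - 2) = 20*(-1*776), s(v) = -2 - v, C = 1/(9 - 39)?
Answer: -15523/3 ≈ -5174.3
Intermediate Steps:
C = -1/30 (C = 1/(-30) = -1/30 ≈ -0.033333)
T = -15514/3 (T = 2 + (20*(-1*776))/3 = 2 + (20*(-776))/3 = 2 + (1/3)*(-15520) = 2 - 15520/3 = -15514/3 ≈ -5171.3)
L(l, F) = -3 (L(l, F) = -3 + 0*(-10) = -3 + 0 = -3)
T + L((71 - 75) + C, s(10)) = -15514/3 - 3 = -15523/3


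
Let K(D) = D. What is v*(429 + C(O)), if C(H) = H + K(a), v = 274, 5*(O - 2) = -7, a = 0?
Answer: 588552/5 ≈ 1.1771e+5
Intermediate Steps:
O = 3/5 (O = 2 + (1/5)*(-7) = 2 - 7/5 = 3/5 ≈ 0.60000)
C(H) = H (C(H) = H + 0 = H)
v*(429 + C(O)) = 274*(429 + 3/5) = 274*(2148/5) = 588552/5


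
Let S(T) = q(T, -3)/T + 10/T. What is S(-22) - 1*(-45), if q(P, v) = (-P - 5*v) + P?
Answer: 965/22 ≈ 43.864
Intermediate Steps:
q(P, v) = -5*v
S(T) = 25/T (S(T) = (-5*(-3))/T + 10/T = 15/T + 10/T = 25/T)
S(-22) - 1*(-45) = 25/(-22) - 1*(-45) = 25*(-1/22) + 45 = -25/22 + 45 = 965/22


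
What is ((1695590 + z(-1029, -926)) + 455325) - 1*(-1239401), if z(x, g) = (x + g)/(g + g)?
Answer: 6278867187/1852 ≈ 3.3903e+6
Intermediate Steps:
z(x, g) = (g + x)/(2*g) (z(x, g) = (g + x)/((2*g)) = (g + x)*(1/(2*g)) = (g + x)/(2*g))
((1695590 + z(-1029, -926)) + 455325) - 1*(-1239401) = ((1695590 + (1/2)*(-926 - 1029)/(-926)) + 455325) - 1*(-1239401) = ((1695590 + (1/2)*(-1/926)*(-1955)) + 455325) + 1239401 = ((1695590 + 1955/1852) + 455325) + 1239401 = (3140234635/1852 + 455325) + 1239401 = 3983496535/1852 + 1239401 = 6278867187/1852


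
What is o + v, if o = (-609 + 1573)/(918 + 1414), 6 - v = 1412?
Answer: -819457/583 ≈ -1405.6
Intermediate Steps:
v = -1406 (v = 6 - 1*1412 = 6 - 1412 = -1406)
o = 241/583 (o = 964/2332 = 964*(1/2332) = 241/583 ≈ 0.41338)
o + v = 241/583 - 1406 = -819457/583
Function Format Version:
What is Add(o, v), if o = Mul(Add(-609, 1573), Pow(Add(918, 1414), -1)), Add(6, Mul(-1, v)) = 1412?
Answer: Rational(-819457, 583) ≈ -1405.6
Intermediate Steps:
v = -1406 (v = Add(6, Mul(-1, 1412)) = Add(6, -1412) = -1406)
o = Rational(241, 583) (o = Mul(964, Pow(2332, -1)) = Mul(964, Rational(1, 2332)) = Rational(241, 583) ≈ 0.41338)
Add(o, v) = Add(Rational(241, 583), -1406) = Rational(-819457, 583)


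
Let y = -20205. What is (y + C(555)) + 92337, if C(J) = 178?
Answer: 72310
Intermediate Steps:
(y + C(555)) + 92337 = (-20205 + 178) + 92337 = -20027 + 92337 = 72310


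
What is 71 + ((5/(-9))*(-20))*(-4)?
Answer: 239/9 ≈ 26.556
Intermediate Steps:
71 + ((5/(-9))*(-20))*(-4) = 71 + ((5*(-1/9))*(-20))*(-4) = 71 - 5/9*(-20)*(-4) = 71 + (100/9)*(-4) = 71 - 400/9 = 239/9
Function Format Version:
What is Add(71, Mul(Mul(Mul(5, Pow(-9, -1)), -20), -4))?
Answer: Rational(239, 9) ≈ 26.556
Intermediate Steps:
Add(71, Mul(Mul(Mul(5, Pow(-9, -1)), -20), -4)) = Add(71, Mul(Mul(Mul(5, Rational(-1, 9)), -20), -4)) = Add(71, Mul(Mul(Rational(-5, 9), -20), -4)) = Add(71, Mul(Rational(100, 9), -4)) = Add(71, Rational(-400, 9)) = Rational(239, 9)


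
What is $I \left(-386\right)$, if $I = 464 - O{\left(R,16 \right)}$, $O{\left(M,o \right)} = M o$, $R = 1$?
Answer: $-172928$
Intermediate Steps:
$I = 448$ ($I = 464 - 1 \cdot 16 = 464 - 16 = 448$)
$I \left(-386\right) = 448 \left(-386\right) = -172928$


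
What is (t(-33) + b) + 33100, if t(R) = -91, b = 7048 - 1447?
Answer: 38610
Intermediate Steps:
b = 5601
(t(-33) + b) + 33100 = (-91 + 5601) + 33100 = 5510 + 33100 = 38610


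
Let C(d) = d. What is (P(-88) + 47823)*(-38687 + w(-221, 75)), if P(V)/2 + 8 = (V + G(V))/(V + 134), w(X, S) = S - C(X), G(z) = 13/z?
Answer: -3714467879901/2024 ≈ -1.8352e+9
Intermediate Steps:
w(X, S) = S - X
P(V) = -16 + 2*(V + 13/V)/(134 + V) (P(V) = -16 + 2*((V + 13/V)/(V + 134)) = -16 + 2*((V + 13/V)/(134 + V)) = -16 + 2*(V + 13/V)/(134 + V))
(P(-88) + 47823)*(-38687 + w(-221, 75)) = (2*(13 - 1*(-88)*(1072 + 7*(-88)))/(-88*(134 - 88)) + 47823)*(-38687 + (75 - 1*(-221))) = (2*(-1/88)*(13 - 1*(-88)*(1072 - 616))/46 + 47823)*(-38687 + (75 + 221)) = (2*(-1/88)*(1/46)*(13 - 1*(-88)*456) + 47823)*(-38687 + 296) = (2*(-1/88)*(1/46)*(13 + 40128) + 47823)*(-38391) = (2*(-1/88)*(1/46)*40141 + 47823)*(-38391) = (-40141/2024 + 47823)*(-38391) = (96753611/2024)*(-38391) = -3714467879901/2024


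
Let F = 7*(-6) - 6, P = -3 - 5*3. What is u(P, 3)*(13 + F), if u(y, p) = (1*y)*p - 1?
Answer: 1925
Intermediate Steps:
P = -18 (P = -3 - 15 = -18)
F = -48 (F = -42 - 6 = -48)
u(y, p) = -1 + p*y (u(y, p) = y*p - 1 = p*y - 1 = -1 + p*y)
u(P, 3)*(13 + F) = (-1 + 3*(-18))*(13 - 48) = (-1 - 54)*(-35) = -55*(-35) = 1925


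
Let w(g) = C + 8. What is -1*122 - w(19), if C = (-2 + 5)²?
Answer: -139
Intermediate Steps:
C = 9 (C = 3² = 9)
w(g) = 17 (w(g) = 9 + 8 = 17)
-1*122 - w(19) = -1*122 - 1*17 = -122 - 17 = -139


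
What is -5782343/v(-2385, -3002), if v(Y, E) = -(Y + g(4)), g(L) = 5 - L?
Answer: -5782343/2384 ≈ -2425.5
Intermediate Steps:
v(Y, E) = -1 - Y (v(Y, E) = -(Y + (5 - 1*4)) = -(Y + (5 - 4)) = -(Y + 1) = -(1 + Y) = -1 - Y)
-5782343/v(-2385, -3002) = -5782343/(-1 - 1*(-2385)) = -5782343/(-1 + 2385) = -5782343/2384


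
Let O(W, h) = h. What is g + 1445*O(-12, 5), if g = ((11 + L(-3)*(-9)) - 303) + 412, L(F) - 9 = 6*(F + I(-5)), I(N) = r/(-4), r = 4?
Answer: 7480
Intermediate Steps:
I(N) = -1 (I(N) = 4/(-4) = 4*(-¼) = -1)
L(F) = 3 + 6*F (L(F) = 9 + 6*(F - 1) = 9 + 6*(-1 + F) = 9 + (-6 + 6*F) = 3 + 6*F)
g = 255 (g = ((11 + (3 + 6*(-3))*(-9)) - 303) + 412 = ((11 + (3 - 18)*(-9)) - 303) + 412 = ((11 - 15*(-9)) - 303) + 412 = ((11 + 135) - 303) + 412 = (146 - 303) + 412 = -157 + 412 = 255)
g + 1445*O(-12, 5) = 255 + 1445*5 = 255 + 7225 = 7480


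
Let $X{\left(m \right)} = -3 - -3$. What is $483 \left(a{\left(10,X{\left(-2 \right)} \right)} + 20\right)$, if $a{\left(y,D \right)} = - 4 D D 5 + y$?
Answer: $14490$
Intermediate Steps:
$X{\left(m \right)} = 0$ ($X{\left(m \right)} = -3 + 3 = 0$)
$a{\left(y,D \right)} = y - 20 D^{2}$ ($a{\left(y,D \right)} = - 4 D^{2} \cdot 5 + y = - 4 \cdot 5 D^{2} + y = - 20 D^{2} + y = y - 20 D^{2}$)
$483 \left(a{\left(10,X{\left(-2 \right)} \right)} + 20\right) = 483 \left(\left(10 - 20 \cdot 0^{2}\right) + 20\right) = 483 \left(\left(10 - 0\right) + 20\right) = 483 \left(\left(10 + 0\right) + 20\right) = 483 \left(10 + 20\right) = 483 \cdot 30 = 14490$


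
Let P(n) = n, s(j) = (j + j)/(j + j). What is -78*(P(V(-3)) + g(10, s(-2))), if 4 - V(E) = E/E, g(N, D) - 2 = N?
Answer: -1170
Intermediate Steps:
s(j) = 1 (s(j) = (2*j)/((2*j)) = (2*j)*(1/(2*j)) = 1)
g(N, D) = 2 + N
V(E) = 3 (V(E) = 4 - E/E = 4 - 1*1 = 4 - 1 = 3)
-78*(P(V(-3)) + g(10, s(-2))) = -78*(3 + (2 + 10)) = -78*(3 + 12) = -78*15 = -1170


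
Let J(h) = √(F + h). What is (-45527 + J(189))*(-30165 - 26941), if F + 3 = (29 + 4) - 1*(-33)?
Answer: 2599864862 - 342636*√7 ≈ 2.5990e+9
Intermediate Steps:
F = 63 (F = -3 + ((29 + 4) - 1*(-33)) = -3 + (33 + 33) = -3 + 66 = 63)
J(h) = √(63 + h)
(-45527 + J(189))*(-30165 - 26941) = (-45527 + √(63 + 189))*(-30165 - 26941) = (-45527 + √252)*(-57106) = (-45527 + 6*√7)*(-57106) = 2599864862 - 342636*√7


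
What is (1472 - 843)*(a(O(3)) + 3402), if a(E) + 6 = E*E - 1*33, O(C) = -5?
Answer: 2131052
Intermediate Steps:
a(E) = -39 + E² (a(E) = -6 + (E*E - 1*33) = -6 + (E² - 33) = -6 + (-33 + E²) = -39 + E²)
(1472 - 843)*(a(O(3)) + 3402) = (1472 - 843)*((-39 + (-5)²) + 3402) = 629*((-39 + 25) + 3402) = 629*(-14 + 3402) = 629*3388 = 2131052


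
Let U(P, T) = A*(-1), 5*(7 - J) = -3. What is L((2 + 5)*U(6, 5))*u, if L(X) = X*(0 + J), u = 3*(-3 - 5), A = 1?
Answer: 6384/5 ≈ 1276.8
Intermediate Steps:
J = 38/5 (J = 7 - 1/5*(-3) = 7 + 3/5 = 38/5 ≈ 7.6000)
u = -24 (u = 3*(-8) = -24)
U(P, T) = -1 (U(P, T) = 1*(-1) = -1)
L(X) = 38*X/5 (L(X) = X*(0 + 38/5) = X*(38/5) = 38*X/5)
L((2 + 5)*U(6, 5))*u = (38*((2 + 5)*(-1))/5)*(-24) = (38*(7*(-1))/5)*(-24) = ((38/5)*(-7))*(-24) = -266/5*(-24) = 6384/5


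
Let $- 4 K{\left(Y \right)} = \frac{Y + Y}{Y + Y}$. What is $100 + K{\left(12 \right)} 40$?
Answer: $90$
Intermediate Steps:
$K{\left(Y \right)} = - \frac{1}{4}$ ($K{\left(Y \right)} = - \frac{\left(Y + Y\right) \frac{1}{Y + Y}}{4} = - \frac{2 Y \frac{1}{2 Y}}{4} = \left(- \frac{1}{4}\right) 1 = - \frac{1}{4}$)
$100 + K{\left(12 \right)} 40 = 100 - 10 = 90$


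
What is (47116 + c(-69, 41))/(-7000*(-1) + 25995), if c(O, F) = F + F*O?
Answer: 44328/32995 ≈ 1.3435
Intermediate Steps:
(47116 + c(-69, 41))/(-7000*(-1) + 25995) = (47116 + 41*(1 - 69))/(-7000*(-1) + 25995) = (47116 + 41*(-68))/(7000 + 25995) = (47116 - 2788)/32995 = 44328*(1/32995) = 44328/32995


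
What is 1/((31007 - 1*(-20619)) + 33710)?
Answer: 1/85336 ≈ 1.1718e-5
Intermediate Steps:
1/((31007 - 1*(-20619)) + 33710) = 1/((31007 + 20619) + 33710) = 1/(51626 + 33710) = 1/85336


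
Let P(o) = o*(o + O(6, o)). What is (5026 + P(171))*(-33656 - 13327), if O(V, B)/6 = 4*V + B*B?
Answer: -1412316356331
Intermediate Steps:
O(V, B) = 6*B**2 + 24*V (O(V, B) = 6*(4*V + B*B) = 6*(4*V + B**2) = 6*(B**2 + 4*V) = 6*B**2 + 24*V)
P(o) = o*(144 + o + 6*o**2) (P(o) = o*(o + (6*o**2 + 24*6)) = o*(o + (6*o**2 + 144)) = o*(o + (144 + 6*o**2)) = o*(144 + o + 6*o**2))
(5026 + P(171))*(-33656 - 13327) = (5026 + 171*(144 + 171 + 6*171**2))*(-33656 - 13327) = (5026 + 171*(144 + 171 + 6*29241))*(-46983) = (5026 + 171*(144 + 171 + 175446))*(-46983) = (5026 + 171*175761)*(-46983) = (5026 + 30055131)*(-46983) = 30060157*(-46983) = -1412316356331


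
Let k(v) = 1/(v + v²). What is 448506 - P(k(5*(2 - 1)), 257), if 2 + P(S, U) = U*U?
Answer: 382459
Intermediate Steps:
P(S, U) = -2 + U² (P(S, U) = -2 + U*U = -2 + U²)
448506 - P(k(5*(2 - 1)), 257) = 448506 - (-2 + 257²) = 448506 - (-2 + 66049) = 448506 - 1*66047 = 448506 - 66047 = 382459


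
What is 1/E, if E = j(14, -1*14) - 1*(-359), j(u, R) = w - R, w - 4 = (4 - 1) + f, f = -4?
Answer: 1/376 ≈ 0.0026596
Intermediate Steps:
w = 3 (w = 4 + ((4 - 1) - 4) = 4 + (3 - 4) = 4 - 1 = 3)
j(u, R) = 3 - R
E = 376 (E = (3 - (-1)*14) - 1*(-359) = (3 - 1*(-14)) + 359 = (3 + 14) + 359 = 17 + 359 = 376)
1/E = 1/376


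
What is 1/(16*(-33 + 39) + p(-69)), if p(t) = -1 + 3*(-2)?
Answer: 1/89 ≈ 0.011236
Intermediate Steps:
p(t) = -7 (p(t) = -1 - 6 = -7)
1/(16*(-33 + 39) + p(-69)) = 1/(16*(-33 + 39) - 7) = 1/(16*6 - 7) = 1/(96 - 7) = 1/89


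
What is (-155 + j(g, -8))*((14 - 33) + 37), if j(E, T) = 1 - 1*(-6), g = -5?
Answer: -2664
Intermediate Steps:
j(E, T) = 7 (j(E, T) = 1 + 6 = 7)
(-155 + j(g, -8))*((14 - 33) + 37) = (-155 + 7)*((14 - 33) + 37) = -148*(-19 + 37) = -148*18 = -2664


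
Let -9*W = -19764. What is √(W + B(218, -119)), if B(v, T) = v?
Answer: √2414 ≈ 49.132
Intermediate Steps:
W = 2196 (W = -⅑*(-19764) = 2196)
√(W + B(218, -119)) = √(2196 + 218) = √2414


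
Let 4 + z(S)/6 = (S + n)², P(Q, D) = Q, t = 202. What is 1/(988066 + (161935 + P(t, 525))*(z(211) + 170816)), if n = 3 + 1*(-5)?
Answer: 1/70186528352 ≈ 1.4248e-11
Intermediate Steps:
n = -2 (n = 3 - 5 = -2)
z(S) = -24 + 6*(-2 + S)² (z(S) = -24 + 6*(S - 2)² = -24 + 6*(-2 + S)²)
1/(988066 + (161935 + P(t, 525))*(z(211) + 170816)) = 1/(988066 + (161935 + 202)*(6*211*(-4 + 211) + 170816)) = 1/(988066 + 162137*(6*211*207 + 170816)) = 1/(988066 + 162137*(262062 + 170816)) = 1/(988066 + 162137*432878) = 1/(988066 + 70185540286) = 1/70186528352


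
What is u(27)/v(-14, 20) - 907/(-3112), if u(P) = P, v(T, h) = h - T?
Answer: 57431/52904 ≈ 1.0856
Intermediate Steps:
u(27)/v(-14, 20) - 907/(-3112) = 27/(20 - 1*(-14)) - 907/(-3112) = 27/(20 + 14) - 907*(-1/3112) = 27/34 + 907/3112 = 57431/52904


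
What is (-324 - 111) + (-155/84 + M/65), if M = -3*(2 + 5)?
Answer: -2386939/5460 ≈ -437.17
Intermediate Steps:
M = -21 (M = -3*7 = -21)
(-324 - 111) + (-155/84 + M/65) = (-324 - 111) + (-155/84 - 21/65) = -435 + (-155*1/84 - 21*1/65) = -435 + (-155/84 - 21/65) = -435 - 11839/5460 = -2386939/5460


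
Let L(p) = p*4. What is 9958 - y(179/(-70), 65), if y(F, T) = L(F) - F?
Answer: 697597/70 ≈ 9965.7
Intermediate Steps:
L(p) = 4*p
y(F, T) = 3*F (y(F, T) = 4*F - F = 3*F)
9958 - y(179/(-70), 65) = 9958 - 3*179/(-70) = 9958 - 3*179*(-1/70) = 9958 - 3*(-179)/70 = 9958 - 1*(-537/70) = 9958 + 537/70 = 697597/70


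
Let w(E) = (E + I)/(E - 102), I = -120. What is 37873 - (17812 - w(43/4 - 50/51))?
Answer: 377470202/18815 ≈ 20062.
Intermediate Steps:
w(E) = (-120 + E)/(-102 + E) (w(E) = (E - 120)/(E - 102) = (-120 + E)/(-102 + E))
37873 - (17812 - w(43/4 - 50/51)) = 37873 - (17812 - (-120 + (43/4 - 50/51))/(-102 + (43/4 - 50/51))) = 37873 - (17812 - (-120 + 1993/204)/(-102 + 1993/204)) = 37873 - (17812 - (-22487)/((-18815/204)*204)) = 37873 - (17812 - (-204)*(-22487)/(18815*204)) = 37873 - (17812 - 1*22487/18815) = 37873 - (17812 - 22487/18815) = 37873 - 1*335110293/18815 = 37873 - 335110293/18815 = 377470202/18815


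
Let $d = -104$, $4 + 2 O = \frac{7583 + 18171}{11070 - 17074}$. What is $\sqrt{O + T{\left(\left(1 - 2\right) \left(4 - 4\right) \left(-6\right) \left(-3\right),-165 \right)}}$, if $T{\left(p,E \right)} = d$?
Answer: $\frac{i \sqrt{156161}}{38} \approx 10.399 i$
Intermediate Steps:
$O = - \frac{315}{76}$ ($O = -2 + \frac{\left(7583 + 18171\right) \frac{1}{11070 - 17074}}{2} = -2 + \frac{25754 \frac{1}{-6004}}{2} = -2 + \frac{25754 \left(- \frac{1}{6004}\right)}{2} = -2 + \frac{1}{2} \left(- \frac{163}{38}\right) = -2 - \frac{163}{76} = - \frac{315}{76} \approx -4.1447$)
$T{\left(p,E \right)} = -104$
$\sqrt{O + T{\left(\left(1 - 2\right) \left(4 - 4\right) \left(-6\right) \left(-3\right),-165 \right)}} = \sqrt{- \frac{315}{76} - 104} = \sqrt{- \frac{8219}{76}} = \frac{i \sqrt{156161}}{38}$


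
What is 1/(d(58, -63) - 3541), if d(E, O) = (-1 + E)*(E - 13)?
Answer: -1/976 ≈ -0.0010246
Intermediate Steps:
d(E, O) = (-1 + E)*(-13 + E)
1/(d(58, -63) - 3541) = 1/((13 + 58**2 - 14*58) - 3541) = 1/((13 + 3364 - 812) - 3541) = 1/(2565 - 3541) = 1/(-976) = -1/976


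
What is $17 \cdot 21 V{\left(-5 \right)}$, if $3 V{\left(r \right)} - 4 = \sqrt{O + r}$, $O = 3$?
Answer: $476 + 119 i \sqrt{2} \approx 476.0 + 168.29 i$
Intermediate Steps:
$V{\left(r \right)} = \frac{4}{3} + \frac{\sqrt{3 + r}}{3}$
$17 \cdot 21 V{\left(-5 \right)} = 17 \cdot 21 \left(\frac{4}{3} + \frac{\sqrt{3 - 5}}{3}\right) = 357 \left(\frac{4}{3} + \frac{\sqrt{-2}}{3}\right) = 357 \left(\frac{4}{3} + \frac{i \sqrt{2}}{3}\right) = 476 + 119 i \sqrt{2}$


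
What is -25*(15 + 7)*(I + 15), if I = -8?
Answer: -3850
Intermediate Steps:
-25*(15 + 7)*(I + 15) = -25*(15 + 7)*(-8 + 15) = -550*7 = -25*154 = -3850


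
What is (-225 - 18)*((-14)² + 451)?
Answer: -157221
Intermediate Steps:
(-225 - 18)*((-14)² + 451) = -243*(196 + 451) = -243*647 = -157221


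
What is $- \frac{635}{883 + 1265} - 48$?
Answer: $- \frac{103739}{2148} \approx -48.296$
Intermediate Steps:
$- \frac{635}{883 + 1265} - 48 = - \frac{635}{2148} - 48 = - \frac{103739}{2148}$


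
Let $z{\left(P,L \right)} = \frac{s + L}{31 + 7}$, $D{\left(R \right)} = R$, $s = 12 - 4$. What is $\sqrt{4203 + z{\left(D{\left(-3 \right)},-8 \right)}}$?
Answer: $3 \sqrt{467} \approx 64.831$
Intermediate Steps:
$s = 8$ ($s = 12 - 4 = 8$)
$z{\left(P,L \right)} = \frac{4}{19} + \frac{L}{38}$ ($z{\left(P,L \right)} = \frac{8 + L}{31 + 7} = \frac{8 + L}{38} = \left(8 + L\right) \frac{1}{38} = \frac{4}{19} + \frac{L}{38}$)
$\sqrt{4203 + z{\left(D{\left(-3 \right)},-8 \right)}} = \sqrt{4203 + \left(\frac{4}{19} + \frac{1}{38} \left(-8\right)\right)} = \sqrt{4203 + \left(\frac{4}{19} - \frac{4}{19}\right)} = \sqrt{4203 + 0} = \sqrt{4203} = 3 \sqrt{467}$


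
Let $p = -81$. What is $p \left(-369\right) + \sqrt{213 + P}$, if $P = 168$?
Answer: $29889 + \sqrt{381} \approx 29909.0$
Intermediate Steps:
$p \left(-369\right) + \sqrt{213 + P} = \left(-81\right) \left(-369\right) + \sqrt{213 + 168} = 29889 + \sqrt{381}$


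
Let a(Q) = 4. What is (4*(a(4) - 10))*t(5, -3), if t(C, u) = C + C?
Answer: -240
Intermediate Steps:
t(C, u) = 2*C
(4*(a(4) - 10))*t(5, -3) = (4*(4 - 10))*(2*5) = (4*(-6))*10 = -24*10 = -240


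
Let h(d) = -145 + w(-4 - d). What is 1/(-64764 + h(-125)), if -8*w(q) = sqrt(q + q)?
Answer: -2077088/134821704871 + 44*sqrt(2)/134821704871 ≈ -1.5406e-5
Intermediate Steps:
w(q) = -sqrt(2)*sqrt(q)/8 (w(q) = -sqrt(q + q)/8 = -sqrt(2)*sqrt(q)/8)
h(d) = -145 - sqrt(2)*sqrt(-4 - d)/8
1/(-64764 + h(-125)) = 1/(-64764 + (-145 - sqrt(-8 - 2*(-125))/8)) = 1/(-64764 + (-145 - sqrt(-8 + 250)/8)) = 1/(-64764 + (-145 - 11*sqrt(2)/8)) = 1/(-64909 - 11*sqrt(2)/8)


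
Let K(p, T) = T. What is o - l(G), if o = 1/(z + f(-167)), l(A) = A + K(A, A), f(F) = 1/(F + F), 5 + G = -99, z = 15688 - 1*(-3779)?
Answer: 1352411550/6501977 ≈ 208.00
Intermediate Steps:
z = 19467 (z = 15688 + 3779 = 19467)
G = -104 (G = -5 - 99 = -104)
f(F) = 1/(2*F)
l(A) = 2*A (l(A) = A + A = 2*A)
o = 334/6501977 (o = 1/(19467 + (1/2)/(-167)) = 1/(19467 + (1/2)*(-1/167)) = 1/(19467 - 1/334) = 1/(6501977/334) = 334/6501977 ≈ 5.1369e-5)
o - l(G) = 334/6501977 - 2*(-104) = 334/6501977 - 1*(-208) = 334/6501977 + 208 = 1352411550/6501977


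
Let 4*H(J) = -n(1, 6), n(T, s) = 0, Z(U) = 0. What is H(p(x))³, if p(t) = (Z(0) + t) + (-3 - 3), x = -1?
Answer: 0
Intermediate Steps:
p(t) = -6 + t (p(t) = (0 + t) + (-3 - 3) = t - 6 = -6 + t)
H(J) = 0 (H(J) = (-1*0)/4 = (¼)*0 = 0)
H(p(x))³ = 0³ = 0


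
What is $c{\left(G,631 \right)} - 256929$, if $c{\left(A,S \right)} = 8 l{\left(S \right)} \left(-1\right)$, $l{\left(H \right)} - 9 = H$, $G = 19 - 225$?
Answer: $-262049$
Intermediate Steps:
$G = -206$ ($G = 19 - 225 = -206$)
$l{\left(H \right)} = 9 + H$
$c{\left(A,S \right)} = -72 - 8 S$ ($c{\left(A,S \right)} = 8 \left(9 + S\right) \left(-1\right) = \left(72 + 8 S\right) \left(-1\right) = -72 - 8 S$)
$c{\left(G,631 \right)} - 256929 = \left(-72 - 5048\right) - 256929 = -5120 - 256929 = -262049$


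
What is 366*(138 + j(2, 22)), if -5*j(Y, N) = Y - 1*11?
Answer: 255834/5 ≈ 51167.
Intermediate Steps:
j(Y, N) = 11/5 - Y/5 (j(Y, N) = -(Y - 1*11)/5 = -(Y - 11)/5 = -(-11 + Y)/5 = 11/5 - Y/5)
366*(138 + j(2, 22)) = 366*(138 + (11/5 - ⅕*2)) = 366*(138 + (11/5 - ⅖)) = 366*(138 + 9/5) = 366*(699/5) = 255834/5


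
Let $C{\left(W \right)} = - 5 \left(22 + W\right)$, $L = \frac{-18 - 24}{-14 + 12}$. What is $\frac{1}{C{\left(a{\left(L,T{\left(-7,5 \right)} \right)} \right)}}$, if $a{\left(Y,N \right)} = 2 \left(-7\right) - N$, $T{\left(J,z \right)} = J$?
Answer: $- \frac{1}{75} \approx -0.013333$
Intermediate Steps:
$L = 21$ ($L = - \frac{42}{-2} = \left(-42\right) \left(- \frac{1}{2}\right) = 21$)
$a{\left(Y,N \right)} = -14 - N$
$C{\left(W \right)} = -110 - 5 W$
$\frac{1}{C{\left(a{\left(L,T{\left(-7,5 \right)} \right)} \right)}} = \frac{1}{-110 - 5 \left(-14 - -7\right)} = \frac{1}{-110 - 5 \left(-14 + 7\right)} = \frac{1}{-110 - -35} = \frac{1}{-110 + 35} = \frac{1}{-75} = - \frac{1}{75}$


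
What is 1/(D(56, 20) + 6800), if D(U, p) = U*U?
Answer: 1/9936 ≈ 0.00010064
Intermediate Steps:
D(U, p) = U²
1/(D(56, 20) + 6800) = 1/(56² + 6800) = 1/(3136 + 6800) = 1/9936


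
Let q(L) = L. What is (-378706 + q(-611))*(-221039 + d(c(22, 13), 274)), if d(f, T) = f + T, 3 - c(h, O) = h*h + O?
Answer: 83927300103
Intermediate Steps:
c(h, O) = 3 - O - h**2 (c(h, O) = 3 - (h*h + O) = 3 - (h**2 + O) = 3 - (O + h**2) = 3 + (-O - h**2) = 3 - O - h**2)
d(f, T) = T + f
(-378706 + q(-611))*(-221039 + d(c(22, 13), 274)) = (-378706 - 611)*(-221039 + (274 + (3 - 1*13 - 1*22**2))) = -379317*(-221039 + (274 + (3 - 13 - 1*484))) = -379317*(-221039 + (274 + (3 - 13 - 484))) = -379317*(-221039 + (274 - 494)) = -379317*(-221039 - 220) = -379317*(-221259) = 83927300103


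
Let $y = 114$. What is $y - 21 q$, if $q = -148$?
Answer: $3222$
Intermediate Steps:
$y - 21 q = 114 - -3108 = 114 + 3108 = 3222$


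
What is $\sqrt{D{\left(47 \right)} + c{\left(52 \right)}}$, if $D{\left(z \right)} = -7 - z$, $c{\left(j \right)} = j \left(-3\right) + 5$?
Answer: $i \sqrt{205} \approx 14.318 i$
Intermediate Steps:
$c{\left(j \right)} = 5 - 3 j$ ($c{\left(j \right)} = - 3 j + 5 = 5 - 3 j$)
$\sqrt{D{\left(47 \right)} + c{\left(52 \right)}} = \sqrt{\left(-7 - 47\right) + \left(5 - 156\right)} = \sqrt{-54 - 151} = \sqrt{-205} = i \sqrt{205}$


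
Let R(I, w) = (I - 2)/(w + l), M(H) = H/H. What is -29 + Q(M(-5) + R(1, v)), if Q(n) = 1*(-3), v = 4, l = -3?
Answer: -32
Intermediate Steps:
M(H) = 1
R(I, w) = (-2 + I)/(-3 + w) (R(I, w) = (I - 2)/(w - 3) = (-2 + I)/(-3 + w))
Q(n) = -3
-29 + Q(M(-5) + R(1, v)) = -29 - 3 = -32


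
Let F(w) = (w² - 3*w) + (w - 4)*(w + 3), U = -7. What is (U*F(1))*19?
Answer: 1862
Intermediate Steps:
F(w) = w² - 3*w + (-4 + w)*(3 + w) (F(w) = (w² - 3*w) + (-4 + w)*(3 + w) = w² - 3*w + (-4 + w)*(3 + w))
(U*F(1))*19 = -7*(-12 - 4*1 + 2*1²)*19 = -7*(-12 - 4 + 2*1)*19 = -7*(-12 - 4 + 2)*19 = -7*(-14)*19 = 98*19 = 1862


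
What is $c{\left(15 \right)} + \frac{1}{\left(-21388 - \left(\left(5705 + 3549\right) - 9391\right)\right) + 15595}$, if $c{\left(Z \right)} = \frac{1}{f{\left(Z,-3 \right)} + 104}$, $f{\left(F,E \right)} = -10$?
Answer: $\frac{2781}{265832} \approx 0.010461$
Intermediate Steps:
$c{\left(Z \right)} = \frac{1}{94}$ ($c{\left(Z \right)} = \frac{1}{-10 + 104} = \frac{1}{94}$)
$c{\left(15 \right)} + \frac{1}{\left(-21388 - \left(\left(5705 + 3549\right) - 9391\right)\right) + 15595} = \frac{1}{94} + \frac{1}{\left(-21388 - \left(\left(5705 + 3549\right) - 9391\right)\right) + 15595} = \frac{1}{94} + \frac{1}{\left(-21388 - \left(9254 - 9391\right)\right) + 15595} = \frac{1}{94} + \frac{1}{\left(-21388 - -137\right) + 15595} = \frac{1}{94} + \frac{1}{\left(-21388 + 137\right) + 15595} = \frac{1}{94} + \frac{1}{-21251 + 15595} = \frac{1}{94} + \frac{1}{-5656} = \frac{1}{94} - \frac{1}{5656} = \frac{2781}{265832}$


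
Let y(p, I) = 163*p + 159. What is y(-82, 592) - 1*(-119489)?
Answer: 106282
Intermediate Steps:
y(p, I) = 159 + 163*p
y(-82, 592) - 1*(-119489) = (159 + 163*(-82)) - 1*(-119489) = (159 - 13366) + 119489 = -13207 + 119489 = 106282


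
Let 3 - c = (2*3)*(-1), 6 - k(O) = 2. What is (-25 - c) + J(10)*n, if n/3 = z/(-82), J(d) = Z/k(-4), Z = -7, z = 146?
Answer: -4043/164 ≈ -24.652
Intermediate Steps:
k(O) = 4 (k(O) = 6 - 1*2 = 6 - 2 = 4)
J(d) = -7/4
c = 9 (c = 3 - 2*3*(-1) = 3 - 6*(-1) = 3 - 1*(-6) = 3 + 6 = 9)
n = -219/41 (n = 3*(146/(-82)) = 3*(146*(-1/82)) = 3*(-73/41) = -219/41 ≈ -5.3415)
(-25 - c) + J(10)*n = (-25 - 1*9) - 7/4*(-219/41) = (-25 - 9) + 1533/164 = -34 + 1533/164 = -4043/164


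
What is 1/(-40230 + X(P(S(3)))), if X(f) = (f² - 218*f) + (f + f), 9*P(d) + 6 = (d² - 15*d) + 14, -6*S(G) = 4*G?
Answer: -9/370946 ≈ -2.4262e-5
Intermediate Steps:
S(G) = -2*G/3
P(d) = 8/9 - 5*d/3 + d²/9 (P(d) = -⅔ + ((d² - 15*d) + 14)/9 = -⅔ + (14 + d² - 15*d)/9 = -⅔ + (14/9 - 5*d/3 + d²/9) = 8/9 - 5*d/3 + d²/9)
X(f) = f² - 216*f (X(f) = (f² - 218*f) + 2*f = f² - 216*f)
1/(-40230 + X(P(S(3)))) = 1/(-40230 + (8/9 - (-10)*3/9 + (-⅔*3)²/9)*(-216 + (8/9 - (-10)*3/9 + (-⅔*3)²/9))) = 1/(-40230 + (8/9 - 5/3*(-2) + (⅑)*(-2)²)*(-216 + (8/9 - 5/3*(-2) + (⅑)*(-2)²))) = 1/(-40230 + (8/9 + 10/3 + (⅑)*4)*(-216 + (8/9 + 10/3 + (⅑)*4))) = 1/(-40230 + (8/9 + 10/3 + 4/9)*(-216 + (8/9 + 10/3 + 4/9))) = 1/(-40230 + 14*(-216 + 14/3)/3) = 1/(-40230 + (14/3)*(-634/3)) = 1/(-40230 - 8876/9) = 1/(-370946/9) = -9/370946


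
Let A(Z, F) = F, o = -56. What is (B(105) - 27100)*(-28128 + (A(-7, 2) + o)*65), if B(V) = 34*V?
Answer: 744442140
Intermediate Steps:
(B(105) - 27100)*(-28128 + (A(-7, 2) + o)*65) = (34*105 - 27100)*(-28128 + (2 - 56)*65) = (3570 - 27100)*(-28128 - 54*65) = -23530*(-28128 - 3510) = -23530*(-31638) = 744442140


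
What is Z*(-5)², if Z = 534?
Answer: 13350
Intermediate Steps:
Z*(-5)² = 534*(-5)² = 534*25 = 13350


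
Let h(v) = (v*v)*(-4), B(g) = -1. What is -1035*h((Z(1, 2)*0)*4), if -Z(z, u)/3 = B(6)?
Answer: 0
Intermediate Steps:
Z(z, u) = 3 (Z(z, u) = -3*(-1) = 3)
h(v) = -4*v² (h(v) = v²*(-4) = -4*v²)
-1035*h((Z(1, 2)*0)*4) = -(-4140)*((3*0)*4)² = -(-4140)*(0*4)² = -(-4140)*0² = -(-4140)*0 = -1035*0 = 0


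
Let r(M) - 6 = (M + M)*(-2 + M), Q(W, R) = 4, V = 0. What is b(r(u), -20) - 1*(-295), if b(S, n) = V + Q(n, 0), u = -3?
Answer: 299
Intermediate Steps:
r(M) = 6 + 2*M*(-2 + M) (r(M) = 6 + (M + M)*(-2 + M) = 6 + (2*M)*(-2 + M) = 6 + 2*M*(-2 + M))
b(S, n) = 4 (b(S, n) = 0 + 4 = 4)
b(r(u), -20) - 1*(-295) = 4 - 1*(-295) = 4 + 295 = 299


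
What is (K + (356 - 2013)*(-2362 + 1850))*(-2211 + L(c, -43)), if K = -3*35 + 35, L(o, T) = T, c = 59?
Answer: -1912099756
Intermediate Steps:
K = -70 (K = -105 + 35 = -70)
(K + (356 - 2013)*(-2362 + 1850))*(-2211 + L(c, -43)) = (-70 + (356 - 2013)*(-2362 + 1850))*(-2211 - 43) = (-70 - 1657*(-512))*(-2254) = (-70 + 848384)*(-2254) = 848314*(-2254) = -1912099756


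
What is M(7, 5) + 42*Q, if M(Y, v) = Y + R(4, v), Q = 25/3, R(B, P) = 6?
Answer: 363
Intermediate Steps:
Q = 25/3 (Q = 25*(⅓) = 25/3 ≈ 8.3333)
M(Y, v) = 6 + Y (M(Y, v) = Y + 6 = 6 + Y)
M(7, 5) + 42*Q = (6 + 7) + 42*(25/3) = 13 + 350 = 363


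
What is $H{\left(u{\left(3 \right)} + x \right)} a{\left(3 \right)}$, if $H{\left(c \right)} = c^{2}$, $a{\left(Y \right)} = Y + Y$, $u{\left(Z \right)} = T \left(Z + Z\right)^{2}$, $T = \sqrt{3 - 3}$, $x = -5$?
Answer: $150$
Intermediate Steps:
$T = 0$ ($T = \sqrt{0} = 0$)
$u{\left(Z \right)} = 0$ ($u{\left(Z \right)} = 0 \left(Z + Z\right)^{2} = 0 \left(2 Z\right)^{2} = 0 \cdot 4 Z^{2} = 0$)
$a{\left(Y \right)} = 2 Y$
$H{\left(u{\left(3 \right)} + x \right)} a{\left(3 \right)} = \left(0 - 5\right)^{2} \cdot 2 \cdot 3 = \left(-5\right)^{2} \cdot 6 = 25 \cdot 6 = 150$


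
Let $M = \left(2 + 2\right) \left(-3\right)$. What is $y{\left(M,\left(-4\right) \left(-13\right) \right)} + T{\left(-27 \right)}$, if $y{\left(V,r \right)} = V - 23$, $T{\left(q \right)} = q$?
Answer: $-62$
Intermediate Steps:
$M = -12$ ($M = 4 \left(-3\right) = -12$)
$y{\left(V,r \right)} = -23 + V$ ($y{\left(V,r \right)} = V - 23 = -23 + V$)
$y{\left(M,\left(-4\right) \left(-13\right) \right)} + T{\left(-27 \right)} = \left(-23 - 12\right) - 27 = -35 - 27 = -62$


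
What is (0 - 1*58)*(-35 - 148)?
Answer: 10614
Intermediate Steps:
(0 - 1*58)*(-35 - 148) = (0 - 58)*(-183) = -58*(-183) = 10614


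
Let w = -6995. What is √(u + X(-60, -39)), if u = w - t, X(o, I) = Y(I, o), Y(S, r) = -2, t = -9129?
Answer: 2*√533 ≈ 46.174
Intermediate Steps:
X(o, I) = -2
u = 2134 (u = -6995 - 1*(-9129) = -6995 + 9129 = 2134)
√(u + X(-60, -39)) = √(2134 - 2) = √2132 = 2*√533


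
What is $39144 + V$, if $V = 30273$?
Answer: $69417$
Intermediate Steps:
$39144 + V = 39144 + 30273 = 69417$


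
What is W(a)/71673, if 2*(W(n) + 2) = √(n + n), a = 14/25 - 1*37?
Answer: -2/71673 + I*√1822/716730 ≈ -2.7905e-5 + 5.9555e-5*I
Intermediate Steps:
a = -911/25 (a = 14*(1/25) - 37 = 14/25 - 37 = -911/25 ≈ -36.440)
W(n) = -2 + √2*√n/2 (W(n) = -2 + √(n + n)/2 = -2 + √(2*n)/2 = -2 + (√2*√n)/2 = -2 + √2*√n/2)
W(a)/71673 = (-2 + √2*√(-911/25)/2)/71673 = (-2 + √2*(I*√911/5)/2)*(1/71673) = (-2 + I*√1822/10)*(1/71673) = -2/71673 + I*√1822/716730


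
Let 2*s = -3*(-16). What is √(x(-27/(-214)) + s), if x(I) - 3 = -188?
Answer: I*√161 ≈ 12.689*I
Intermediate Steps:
x(I) = -185 (x(I) = 3 - 188 = -185)
s = 24 (s = (-3*(-16))/2 = (½)*48 = 24)
√(x(-27/(-214)) + s) = √(-185 + 24) = √(-161) = I*√161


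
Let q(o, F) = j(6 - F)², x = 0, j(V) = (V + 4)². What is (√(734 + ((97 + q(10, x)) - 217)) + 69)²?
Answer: (69 + √10614)² ≈ 29592.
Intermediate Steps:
j(V) = (4 + V)²
q(o, F) = (10 - F)⁴ (q(o, F) = ((4 + (6 - F))²)² = ((10 - F)²)² = (10 - F)⁴)
(√(734 + ((97 + q(10, x)) - 217)) + 69)² = (√(734 + ((97 + (-10 + 0)⁴) - 217)) + 69)² = (√(734 + ((97 + (-10)⁴) - 217)) + 69)² = (√(734 + ((97 + 10000) - 217)) + 69)² = (√(734 + (10097 - 217)) + 69)² = (√(734 + 9880) + 69)² = (√10614 + 69)² = (69 + √10614)²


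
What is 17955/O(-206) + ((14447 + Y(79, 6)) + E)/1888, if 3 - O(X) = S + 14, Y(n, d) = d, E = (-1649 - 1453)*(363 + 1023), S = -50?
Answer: -44404267/24544 ≈ -1809.2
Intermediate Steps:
E = -4299372 (E = -3102*1386 = -4299372)
O(X) = 39 (O(X) = 3 - (-50 + 14) = 3 - 1*(-36) = 3 + 36 = 39)
17955/O(-206) + ((14447 + Y(79, 6)) + E)/1888 = 17955/39 + ((14447 + 6) - 4299372)/1888 = 17955*(1/39) + (14453 - 4299372)*(1/1888) = 5985/13 - 4284919*1/1888 = 5985/13 - 4284919/1888 = -44404267/24544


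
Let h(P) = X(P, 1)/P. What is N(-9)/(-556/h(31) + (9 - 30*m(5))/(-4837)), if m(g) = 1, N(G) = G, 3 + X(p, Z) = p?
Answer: 43533/2977498 ≈ 0.014621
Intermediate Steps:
X(p, Z) = -3 + p
h(P) = (-3 + P)/P
N(-9)/(-556/h(31) + (9 - 30*m(5))/(-4837)) = -9/(-556*31/(-3 + 31) + (9 - 30*1)/(-4837)) = -9/(-556/((1/31)*28) + (9 - 30)*(-1/4837)) = -9/(-556/28/31 - 21*(-1/4837)) = -9/(-556*31/28 + 3/691) = -9/(-4309/7 + 3/691) = -9/(-2977498/4837) = -9*(-4837/2977498) = 43533/2977498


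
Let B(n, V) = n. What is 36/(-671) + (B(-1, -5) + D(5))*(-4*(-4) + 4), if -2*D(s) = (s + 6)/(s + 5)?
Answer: -20837/671 ≈ -31.054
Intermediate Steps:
D(s) = -(6 + s)/(2*(5 + s)) (D(s) = -(s + 6)/(2*(s + 5)) = -(6 + s)/(2*(5 + s)))
36/(-671) + (B(-1, -5) + D(5))*(-4*(-4) + 4) = 36/(-671) + (-1 + (-6 - 1*5)/(2*(5 + 5)))*(-4*(-4) + 4) = 36*(-1/671) + (-1 + (1/2)*(-6 - 5)/10)*(16 + 4) = -36/671 + (-1 + (1/2)*(1/10)*(-11))*20 = -36/671 + (-1 - 11/20)*20 = -36/671 - 31/20*20 = -36/671 - 31 = -20837/671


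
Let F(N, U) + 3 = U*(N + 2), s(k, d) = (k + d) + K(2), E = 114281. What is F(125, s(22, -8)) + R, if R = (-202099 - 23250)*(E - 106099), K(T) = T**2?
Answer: -1843803235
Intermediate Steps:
s(k, d) = 4 + d + k (s(k, d) = (k + d) + 2**2 = (d + k) + 4 = 4 + d + k)
F(N, U) = -3 + U*(2 + N) (F(N, U) = -3 + U*(N + 2) = -3 + U*(2 + N))
R = -1843805518 (R = (-202099 - 23250)*(114281 - 106099) = -225349*8182 = -1843805518)
F(125, s(22, -8)) + R = (-3 + 2*(4 - 8 + 22) + 125*(4 - 8 + 22)) - 1843805518 = (-3 + 2*18 + 125*18) - 1843805518 = (-3 + 36 + 2250) - 1843805518 = 2283 - 1843805518 = -1843803235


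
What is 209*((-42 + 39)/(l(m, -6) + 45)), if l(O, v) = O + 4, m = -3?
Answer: -627/46 ≈ -13.630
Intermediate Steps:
l(O, v) = 4 + O
209*((-42 + 39)/(l(m, -6) + 45)) = 209*((-42 + 39)/((4 - 3) + 45)) = 209*(-3/(1 + 45)) = 209*(-3/46) = -627/46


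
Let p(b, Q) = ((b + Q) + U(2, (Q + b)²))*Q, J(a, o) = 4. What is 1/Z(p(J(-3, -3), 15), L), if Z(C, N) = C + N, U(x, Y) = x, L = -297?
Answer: 1/18 ≈ 0.055556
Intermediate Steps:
p(b, Q) = Q*(2 + Q + b) (p(b, Q) = ((b + Q) + 2)*Q = ((Q + b) + 2)*Q = (2 + Q + b)*Q = Q*(2 + Q + b))
1/Z(p(J(-3, -3), 15), L) = 1/(15*(2 + 15 + 4) - 297) = 1/(15*21 - 297) = 1/(315 - 297) = 1/18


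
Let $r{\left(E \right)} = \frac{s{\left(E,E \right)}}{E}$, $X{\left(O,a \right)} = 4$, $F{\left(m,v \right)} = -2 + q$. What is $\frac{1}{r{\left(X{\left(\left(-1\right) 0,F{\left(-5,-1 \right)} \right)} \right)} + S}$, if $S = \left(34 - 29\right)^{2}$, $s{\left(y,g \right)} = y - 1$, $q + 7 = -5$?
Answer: $\frac{4}{103} \approx 0.038835$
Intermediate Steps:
$q = -12$ ($q = -7 - 5 = -12$)
$s{\left(y,g \right)} = -1 + y$
$F{\left(m,v \right)} = -14$ ($F{\left(m,v \right)} = -2 - 12 = -14$)
$r{\left(E \right)} = \frac{-1 + E}{E}$
$S = 25$ ($S = 5^{2} = 25$)
$\frac{1}{r{\left(X{\left(\left(-1\right) 0,F{\left(-5,-1 \right)} \right)} \right)} + S} = \frac{1}{\frac{-1 + 4}{4} + 25} = \frac{1}{\frac{1}{4} \cdot 3 + 25} = \frac{1}{\frac{3}{4} + 25} = \frac{1}{\frac{103}{4}} = \frac{4}{103}$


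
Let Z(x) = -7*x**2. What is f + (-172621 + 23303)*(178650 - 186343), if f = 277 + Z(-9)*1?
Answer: 1148703084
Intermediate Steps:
f = -290 (f = 277 - 7*(-9)**2*1 = 277 - 7*81*1 = 277 - 567*1 = 277 - 567 = -290)
f + (-172621 + 23303)*(178650 - 186343) = -290 + (-172621 + 23303)*(178650 - 186343) = -290 - 149318*(-7693) = -290 + 1148703374 = 1148703084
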